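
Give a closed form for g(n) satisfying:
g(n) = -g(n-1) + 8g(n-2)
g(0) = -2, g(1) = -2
Characteristic equation: x² + x - 8 = 0.
Discriminant Δ = (-1)² + 4·(8) = 33.
Roots r₁,₂ = (-1 ± √33)/2, so r₁ = - \frac{1}{2} + \frac{\sqrt{33}}{2}, r₂ = - \frac{\sqrt{33}}{2} - \frac{1}{2}.
General solution: g(n) = A·r₁^n + B·r₂^n.
From the initial conditions, A + B = -2 and r₁A + r₂B = -2.
Since r₁ - r₂ = √33: A = (-2 - (-2)r₂)/√33 = -1 - \frac{\sqrt{33}}{11}, and B = -2 - A = -1 + \frac{\sqrt{33}}{11}.
So g(n) = \left(-1 - \frac{\sqrt{33}}{11}\right)\left(- \frac{1}{2} + \frac{\sqrt{33}}{2}\right)^n + \left(-1 + \frac{\sqrt{33}}{11}\right)\left(- \frac{\sqrt{33}}{2} - \frac{1}{2}\right)^n.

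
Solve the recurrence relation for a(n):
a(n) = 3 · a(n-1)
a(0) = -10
Pure geometric recurrence with ratio 3.
By induction a(n) = a(0) · (3)^n = - 10 \cdot 3^{n}.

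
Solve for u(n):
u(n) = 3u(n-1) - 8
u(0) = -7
First-order linear non-homogeneous.
Homogeneous solution: u_h(n) = A·(3)^n.
Try constant particular solution u_p = K: K = 3K - 8 ⇒ K = 4.
General: u(n) = A·(3)^n + 4.
Apply u(0) = -7: A + 4 = -7 ⇒ A = -11.
So u(n) = 4 - 11 \cdot 3^{n}.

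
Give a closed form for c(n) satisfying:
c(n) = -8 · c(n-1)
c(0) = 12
Pure geometric recurrence with ratio -8.
By induction c(n) = c(0) · (-8)^n = 12 \left(-8\right)^{n}.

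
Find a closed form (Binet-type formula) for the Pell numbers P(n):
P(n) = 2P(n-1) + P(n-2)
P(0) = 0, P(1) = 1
This is the Pell sequence.
Characteristic equation: x² - 2x - 1 = 0; roots r₁ = 1 + \sqrt{2}, r₂ = 1 - \sqrt{2}.
General: P(n) = A·r₁^n + B·r₂^n. Solving with P(0)=0, P(1)=1 gives A = \frac{\sqrt{2}}{4}, B = - \frac{\sqrt{2}}{4}.
So P(n) = \frac{\sqrt{2} \left(- \left(1 - \sqrt{2}\right)^{n} + \left(1 + \sqrt{2}\right)^{n}\right)}{4}.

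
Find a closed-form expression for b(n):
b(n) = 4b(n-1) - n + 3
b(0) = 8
First-order linear with linear forcing.
Homogeneous solution: b_h(n) = A·(4)^n.
Try particular b_p(n) = pn + q. Substituting:
  pn + q = 4(p(n-1) + q) - n + 3.
Matching the n-coefficient: p = 4p - 1 ⇒ p = \frac{1}{3}.
Matching constants: q = -4p + 4q + 3 ⇒ q = - \frac{5}{9}.
General: b(n) = A·(4)^n + \frac{n}{3} - \frac{5}{9}.
Apply b(0) = 8: A - \frac{5}{9} = 8 ⇒ A = \frac{77}{9}.
So b(n) = \frac{77 \cdot 4^{n}}{9} + \frac{n}{3} - \frac{5}{9}.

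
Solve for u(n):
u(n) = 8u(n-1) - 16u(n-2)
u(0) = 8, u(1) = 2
Characteristic equation: x² - 8x + 16 = 0, which is (x - (4))².
Repeated root r = 4.
General solution: u(n) = (A + Bn)·(4)^n.
From u(0) = 8: A = 8.
From u(1) = 2: (A + B)·(4) = 2 ⇒ B = - \frac{15}{2}.
So u(n) = \left(8 - \frac{15 n}{2}\right) \cdot (4)^n.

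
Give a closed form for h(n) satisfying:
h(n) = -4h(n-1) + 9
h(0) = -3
First-order linear non-homogeneous.
Homogeneous solution: h_h(n) = A·(-4)^n.
Try constant particular solution h_p = K: K = -4K + 9 ⇒ K = \frac{9}{5}.
General: h(n) = A·(-4)^n + \frac{9}{5}.
Apply h(0) = -3: A + \frac{9}{5} = -3 ⇒ A = - \frac{24}{5}.
So h(n) = \frac{9}{5} - \frac{24 \left(-4\right)^{n}}{5}.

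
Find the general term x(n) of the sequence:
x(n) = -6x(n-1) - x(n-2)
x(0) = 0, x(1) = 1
Characteristic equation: x² + 6x + 1 = 0.
Discriminant Δ = (-6)² + 4·(-1) = 32.
Roots r₁,₂ = (-6 ± √32)/2, so r₁ = -3 + 2 \sqrt{2}, r₂ = -3 - 2 \sqrt{2}.
General solution: x(n) = A·r₁^n + B·r₂^n.
From the initial conditions, A + B = 0 and r₁A + r₂B = 1.
Since r₁ - r₂ = √32: A = (1 - (0)r₂)/√32 = \frac{\sqrt{2}}{8}, and B = 0 - A = - \frac{\sqrt{2}}{8}.
So x(n) = \left(\frac{\sqrt{2}}{8}\right)\left(-3 + 2 \sqrt{2}\right)^n + \left(- \frac{\sqrt{2}}{8}\right)\left(-3 - 2 \sqrt{2}\right)^n.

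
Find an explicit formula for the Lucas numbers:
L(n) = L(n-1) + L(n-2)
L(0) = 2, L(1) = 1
This is the Lucas sequence.
Characteristic equation: x² - x - 1 = 0; roots r₁ = \frac{1}{2} + \frac{\sqrt{5}}{2}, r₂ = \frac{1}{2} - \frac{\sqrt{5}}{2}.
General: L(n) = A·r₁^n + B·r₂^n. Solving with L(0)=2, L(1)=1 gives A = 1, B = 1.
So L(n) = 2^{- n} \left(\left(1 - \sqrt{5}\right)^{n} + \left(1 + \sqrt{5}\right)^{n}\right).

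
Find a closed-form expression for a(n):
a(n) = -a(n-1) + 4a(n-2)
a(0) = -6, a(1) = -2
Characteristic equation: x² + x - 4 = 0.
Discriminant Δ = (-1)² + 4·(4) = 17.
Roots r₁,₂ = (-1 ± √17)/2, so r₁ = - \frac{1}{2} + \frac{\sqrt{17}}{2}, r₂ = - \frac{\sqrt{17}}{2} - \frac{1}{2}.
General solution: a(n) = A·r₁^n + B·r₂^n.
From the initial conditions, A + B = -6 and r₁A + r₂B = -2.
Since r₁ - r₂ = √17: A = (-2 - (-6)r₂)/√17 = -3 - \frac{5 \sqrt{17}}{17}, and B = -6 - A = -3 + \frac{5 \sqrt{17}}{17}.
So a(n) = \left(-3 - \frac{5 \sqrt{17}}{17}\right)\left(- \frac{1}{2} + \frac{\sqrt{17}}{2}\right)^n + \left(-3 + \frac{5 \sqrt{17}}{17}\right)\left(- \frac{\sqrt{17}}{2} - \frac{1}{2}\right)^n.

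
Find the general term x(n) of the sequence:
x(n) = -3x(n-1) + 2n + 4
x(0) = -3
First-order linear with linear forcing.
Homogeneous solution: x_h(n) = A·(-3)^n.
Try particular x_p(n) = pn + q. Substituting:
  pn + q = -3(p(n-1) + q) + 2n + 4.
Matching the n-coefficient: p = -3p + 2 ⇒ p = \frac{1}{2}.
Matching constants: q = 3p - 3q + 4 ⇒ q = \frac{11}{8}.
General: x(n) = A·(-3)^n + \frac{n}{2} + \frac{11}{8}.
Apply x(0) = -3: A + \frac{11}{8} = -3 ⇒ A = - \frac{35}{8}.
So x(n) = - \frac{35 \left(-3\right)^{n}}{8} + \frac{n}{2} + \frac{11}{8}.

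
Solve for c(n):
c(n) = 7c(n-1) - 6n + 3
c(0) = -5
First-order linear with linear forcing.
Homogeneous solution: c_h(n) = A·(7)^n.
Try particular c_p(n) = pn + q. Substituting:
  pn + q = 7(p(n-1) + q) - 6n + 3.
Matching the n-coefficient: p = 7p - 6 ⇒ p = 1.
Matching constants: q = -7p + 7q + 3 ⇒ q = \frac{2}{3}.
General: c(n) = A·(7)^n + n + \frac{2}{3}.
Apply c(0) = -5: A + \frac{2}{3} = -5 ⇒ A = - \frac{17}{3}.
So c(n) = - \frac{17 \cdot 7^{n}}{3} + n + \frac{2}{3}.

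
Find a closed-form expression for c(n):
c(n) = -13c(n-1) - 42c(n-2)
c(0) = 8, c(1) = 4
Characteristic equation: x² + 13x + 42 = 0, which factors as (x - (-6))(x - (-7)) = 0.
Roots r₁ = -6, r₂ = -7 (distinct).
General solution: c(n) = A·(-6)^n + B·(-7)^n.
From c(0) = 8: A + B = 8.
From c(1) = 4: -6A - 7B = 4.
Solving: A = 60, B = -52.
So c(n) = 60 \left(-6\right)^{n} - 52 \left(-7\right)^{n}.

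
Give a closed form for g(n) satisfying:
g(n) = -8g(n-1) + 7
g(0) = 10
First-order linear non-homogeneous.
Homogeneous solution: g_h(n) = A·(-8)^n.
Try constant particular solution g_p = K: K = -8K + 7 ⇒ K = \frac{7}{9}.
General: g(n) = A·(-8)^n + \frac{7}{9}.
Apply g(0) = 10: A + \frac{7}{9} = 10 ⇒ A = \frac{83}{9}.
So g(n) = \frac{83 \left(-8\right)^{n}}{9} + \frac{7}{9}.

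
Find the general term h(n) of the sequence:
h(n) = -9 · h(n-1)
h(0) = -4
Pure geometric recurrence with ratio -9.
By induction h(n) = h(0) · (-9)^n = - 4 \left(-9\right)^{n}.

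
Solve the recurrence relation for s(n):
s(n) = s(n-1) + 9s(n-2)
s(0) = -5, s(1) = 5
Characteristic equation: x² - x - 9 = 0.
Discriminant Δ = (1)² + 4·(9) = 37.
Roots r₁,₂ = (1 ± √37)/2, so r₁ = \frac{1}{2} + \frac{\sqrt{37}}{2}, r₂ = \frac{1}{2} - \frac{\sqrt{37}}{2}.
General solution: s(n) = A·r₁^n + B·r₂^n.
From the initial conditions, A + B = -5 and r₁A + r₂B = 5.
Since r₁ - r₂ = √37: A = (5 - (-5)r₂)/√37 = - \frac{5}{2} + \frac{15 \sqrt{37}}{74}, and B = -5 - A = - \frac{5}{2} - \frac{15 \sqrt{37}}{74}.
So s(n) = \left(- \frac{5}{2} + \frac{15 \sqrt{37}}{74}\right)\left(\frac{1}{2} + \frac{\sqrt{37}}{2}\right)^n + \left(- \frac{5}{2} - \frac{15 \sqrt{37}}{74}\right)\left(\frac{1}{2} - \frac{\sqrt{37}}{2}\right)^n.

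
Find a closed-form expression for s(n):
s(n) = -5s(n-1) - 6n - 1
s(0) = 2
First-order linear with linear forcing.
Homogeneous solution: s_h(n) = A·(-5)^n.
Try particular s_p(n) = pn + q. Substituting:
  pn + q = -5(p(n-1) + q) - 6n - 1.
Matching the n-coefficient: p = -5p - 6 ⇒ p = -1.
Matching constants: q = 5p - 5q - 1 ⇒ q = -1.
General: s(n) = A·(-5)^n - n - 1.
Apply s(0) = 2: A - 1 = 2 ⇒ A = 3.
So s(n) = 3 \left(-5\right)^{n} - n - 1.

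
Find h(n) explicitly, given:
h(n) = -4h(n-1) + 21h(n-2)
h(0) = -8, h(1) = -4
Characteristic equation: x² + 4x - 21 = 0, which factors as (x - (-7))(x - (3)) = 0.
Roots r₁ = -7, r₂ = 3 (distinct).
General solution: h(n) = A·(-7)^n + B·(3)^n.
From h(0) = -8: A + B = -8.
From h(1) = -4: -7A + 3B = -4.
Solving: A = -2, B = -6.
So h(n) = - 2 \left(-7\right)^{n} - 6 \cdot 3^{n}.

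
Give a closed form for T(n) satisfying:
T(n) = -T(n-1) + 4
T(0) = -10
First-order linear non-homogeneous.
Homogeneous solution: T_h(n) = A·(-1)^n.
Try constant particular solution T_p = K: K = -K + 4 ⇒ K = 2.
General: T(n) = A·(-1)^n + 2.
Apply T(0) = -10: A + 2 = -10 ⇒ A = -12.
So T(n) = 2 - 12 \left(-1\right)^{n}.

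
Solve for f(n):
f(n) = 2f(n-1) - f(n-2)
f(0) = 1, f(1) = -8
Characteristic equation: x² - 2x + 1 = 0, which is (x - (1))².
Repeated root r = 1.
General solution: f(n) = (A + Bn)·(1)^n.
From f(0) = 1: A = 1.
From f(1) = -8: (A + B)·(1) = -8 ⇒ B = -9.
So f(n) = \left(1 - 9 n\right) \cdot (1)^n.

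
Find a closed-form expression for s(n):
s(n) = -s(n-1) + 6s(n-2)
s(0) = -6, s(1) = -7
Characteristic equation: x² + x - 6 = 0, which factors as (x - (2))(x - (-3)) = 0.
Roots r₁ = 2, r₂ = -3 (distinct).
General solution: s(n) = A·(2)^n + B·(-3)^n.
From s(0) = -6: A + B = -6.
From s(1) = -7: 2A - 3B = -7.
Solving: A = -5, B = -1.
So s(n) = - \left(-3\right)^{n} - 5 \cdot 2^{n}.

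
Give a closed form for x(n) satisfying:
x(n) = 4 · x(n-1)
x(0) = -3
Pure geometric recurrence with ratio 4.
By induction x(n) = x(0) · (4)^n = - 3 \cdot 4^{n}.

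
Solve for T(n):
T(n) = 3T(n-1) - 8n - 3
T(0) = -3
First-order linear with linear forcing.
Homogeneous solution: T_h(n) = A·(3)^n.
Try particular T_p(n) = pn + q. Substituting:
  pn + q = 3(p(n-1) + q) - 8n - 3.
Matching the n-coefficient: p = 3p - 8 ⇒ p = 4.
Matching constants: q = -3p + 3q - 3 ⇒ q = \frac{15}{2}.
General: T(n) = A·(3)^n + 4 n + \frac{15}{2}.
Apply T(0) = -3: A + \frac{15}{2} = -3 ⇒ A = - \frac{21}{2}.
So T(n) = - \frac{21 \cdot 3^{n}}{2} + 4 n + \frac{15}{2}.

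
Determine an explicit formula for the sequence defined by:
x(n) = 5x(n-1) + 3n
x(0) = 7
First-order linear with linear forcing.
Homogeneous solution: x_h(n) = A·(5)^n.
Try particular x_p(n) = pn + q. Substituting:
  pn + q = 5(p(n-1) + q) + 3n.
Matching the n-coefficient: p = 5p + 3 ⇒ p = - \frac{3}{4}.
Matching constants: q = -5p + 5q ⇒ q = - \frac{15}{16}.
General: x(n) = A·(5)^n - \frac{3 n}{4} - \frac{15}{16}.
Apply x(0) = 7: A - \frac{15}{16} = 7 ⇒ A = \frac{127}{16}.
So x(n) = \frac{127 \cdot 5^{n}}{16} - \frac{3 n}{4} - \frac{15}{16}.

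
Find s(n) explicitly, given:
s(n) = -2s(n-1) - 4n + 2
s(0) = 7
First-order linear with linear forcing.
Homogeneous solution: s_h(n) = A·(-2)^n.
Try particular s_p(n) = pn + q. Substituting:
  pn + q = -2(p(n-1) + q) - 4n + 2.
Matching the n-coefficient: p = -2p - 4 ⇒ p = - \frac{4}{3}.
Matching constants: q = 2p - 2q + 2 ⇒ q = - \frac{2}{9}.
General: s(n) = A·(-2)^n - \frac{4 n}{3} - \frac{2}{9}.
Apply s(0) = 7: A - \frac{2}{9} = 7 ⇒ A = \frac{65}{9}.
So s(n) = \frac{65 \left(-2\right)^{n}}{9} - \frac{4 n}{3} - \frac{2}{9}.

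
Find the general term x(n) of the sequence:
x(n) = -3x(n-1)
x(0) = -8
This is a homogeneous first-order recurrence with ratio -3.
By induction x(n) = x(0) · (-3)^n = - 8 \left(-3\right)^{n}.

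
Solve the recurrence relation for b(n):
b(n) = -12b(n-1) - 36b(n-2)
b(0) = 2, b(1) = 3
Characteristic equation: x² + 12x + 36 = 0, which is (x - (-6))².
Repeated root r = -6.
General solution: b(n) = (A + Bn)·(-6)^n.
From b(0) = 2: A = 2.
From b(1) = 3: (A + B)·(-6) = 3 ⇒ B = - \frac{5}{2}.
So b(n) = \left(2 - \frac{5 n}{2}\right) \cdot (-6)^n.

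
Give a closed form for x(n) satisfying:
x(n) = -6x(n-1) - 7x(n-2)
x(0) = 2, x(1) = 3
Characteristic equation: x² + 6x + 7 = 0.
Discriminant Δ = (-6)² + 4·(-7) = 8.
Roots r₁,₂ = (-6 ± √8)/2, so r₁ = -3 + \sqrt{2}, r₂ = -3 - \sqrt{2}.
General solution: x(n) = A·r₁^n + B·r₂^n.
From the initial conditions, A + B = 2 and r₁A + r₂B = 3.
Since r₁ - r₂ = √8: A = (3 - (2)r₂)/√8 = 1 + \frac{9 \sqrt{2}}{4}, and B = 2 - A = 1 - \frac{9 \sqrt{2}}{4}.
So x(n) = \left(1 + \frac{9 \sqrt{2}}{4}\right)\left(-3 + \sqrt{2}\right)^n + \left(1 - \frac{9 \sqrt{2}}{4}\right)\left(-3 - \sqrt{2}\right)^n.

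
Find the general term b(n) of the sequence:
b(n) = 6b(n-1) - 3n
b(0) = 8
First-order linear with linear forcing.
Homogeneous solution: b_h(n) = A·(6)^n.
Try particular b_p(n) = pn + q. Substituting:
  pn + q = 6(p(n-1) + q) - 3n.
Matching the n-coefficient: p = 6p - 3 ⇒ p = \frac{3}{5}.
Matching constants: q = -6p + 6q ⇒ q = \frac{18}{25}.
General: b(n) = A·(6)^n + \frac{3 n}{5} + \frac{18}{25}.
Apply b(0) = 8: A + \frac{18}{25} = 8 ⇒ A = \frac{182}{25}.
So b(n) = \frac{182 \cdot 6^{n}}{25} + \frac{3 n}{5} + \frac{18}{25}.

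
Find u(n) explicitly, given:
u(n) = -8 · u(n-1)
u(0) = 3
Pure geometric recurrence with ratio -8.
By induction u(n) = u(0) · (-8)^n = 3 \left(-8\right)^{n}.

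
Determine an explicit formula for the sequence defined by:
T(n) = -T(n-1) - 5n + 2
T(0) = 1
First-order linear with linear forcing.
Homogeneous solution: T_h(n) = A·(-1)^n.
Try particular T_p(n) = pn + q. Substituting:
  pn + q = -(p(n-1) + q) - 5n + 2.
Matching the n-coefficient: p = -p - 5 ⇒ p = - \frac{5}{2}.
Matching constants: q = p - q + 2 ⇒ q = - \frac{1}{4}.
General: T(n) = A·(-1)^n - \frac{5 n}{2} - \frac{1}{4}.
Apply T(0) = 1: A - \frac{1}{4} = 1 ⇒ A = \frac{5}{4}.
So T(n) = \frac{5 \left(-1\right)^{n}}{4} - \frac{5 n}{2} - \frac{1}{4}.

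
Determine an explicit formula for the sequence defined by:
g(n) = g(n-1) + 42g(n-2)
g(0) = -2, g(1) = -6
Characteristic equation: x² - x - 42 = 0, which factors as (x - (-6))(x - (7)) = 0.
Roots r₁ = -6, r₂ = 7 (distinct).
General solution: g(n) = A·(-6)^n + B·(7)^n.
From g(0) = -2: A + B = -2.
From g(1) = -6: -6A + 7B = -6.
Solving: A = - \frac{8}{13}, B = - \frac{18}{13}.
So g(n) = - \frac{8 \left(-6\right)^{n}}{13} - \frac{18 \cdot 7^{n}}{13}.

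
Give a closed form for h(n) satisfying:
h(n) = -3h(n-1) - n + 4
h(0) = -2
First-order linear with linear forcing.
Homogeneous solution: h_h(n) = A·(-3)^n.
Try particular h_p(n) = pn + q. Substituting:
  pn + q = -3(p(n-1) + q) - n + 4.
Matching the n-coefficient: p = -3p - 1 ⇒ p = - \frac{1}{4}.
Matching constants: q = 3p - 3q + 4 ⇒ q = \frac{13}{16}.
General: h(n) = A·(-3)^n - \frac{n}{4} + \frac{13}{16}.
Apply h(0) = -2: A + \frac{13}{16} = -2 ⇒ A = - \frac{45}{16}.
So h(n) = - \frac{45 \left(-3\right)^{n}}{16} - \frac{n}{4} + \frac{13}{16}.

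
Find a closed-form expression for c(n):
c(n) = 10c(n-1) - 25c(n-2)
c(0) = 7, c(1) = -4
Characteristic equation: x² - 10x + 25 = 0, which is (x - (5))².
Repeated root r = 5.
General solution: c(n) = (A + Bn)·(5)^n.
From c(0) = 7: A = 7.
From c(1) = -4: (A + B)·(5) = -4 ⇒ B = - \frac{39}{5}.
So c(n) = \left(7 - \frac{39 n}{5}\right) \cdot (5)^n.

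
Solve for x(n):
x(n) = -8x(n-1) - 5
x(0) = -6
First-order linear non-homogeneous.
Homogeneous solution: x_h(n) = A·(-8)^n.
Try constant particular solution x_p = K: K = -8K - 5 ⇒ K = - \frac{5}{9}.
General: x(n) = A·(-8)^n - \frac{5}{9}.
Apply x(0) = -6: A - \frac{5}{9} = -6 ⇒ A = - \frac{49}{9}.
So x(n) = - \frac{49 \left(-8\right)^{n}}{9} - \frac{5}{9}.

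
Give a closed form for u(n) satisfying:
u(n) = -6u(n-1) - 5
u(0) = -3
First-order linear non-homogeneous.
Homogeneous solution: u_h(n) = A·(-6)^n.
Try constant particular solution u_p = K: K = -6K - 5 ⇒ K = - \frac{5}{7}.
General: u(n) = A·(-6)^n - \frac{5}{7}.
Apply u(0) = -3: A - \frac{5}{7} = -3 ⇒ A = - \frac{16}{7}.
So u(n) = - \frac{16 \left(-6\right)^{n}}{7} - \frac{5}{7}.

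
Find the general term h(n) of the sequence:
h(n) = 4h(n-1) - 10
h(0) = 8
First-order linear non-homogeneous.
Homogeneous solution: h_h(n) = A·(4)^n.
Try constant particular solution h_p = K: K = 4K - 10 ⇒ K = \frac{10}{3}.
General: h(n) = A·(4)^n + \frac{10}{3}.
Apply h(0) = 8: A + \frac{10}{3} = 8 ⇒ A = \frac{14}{3}.
So h(n) = \frac{14 \cdot 4^{n}}{3} + \frac{10}{3}.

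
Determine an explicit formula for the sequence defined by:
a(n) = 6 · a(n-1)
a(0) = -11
Pure geometric recurrence with ratio 6.
By induction a(n) = a(0) · (6)^n = - 11 \cdot 6^{n}.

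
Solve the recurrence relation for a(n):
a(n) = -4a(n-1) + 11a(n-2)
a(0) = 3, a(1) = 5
Characteristic equation: x² + 4x - 11 = 0.
Discriminant Δ = (-4)² + 4·(11) = 60.
Roots r₁,₂ = (-4 ± √60)/2, so r₁ = -2 + \sqrt{15}, r₂ = - \sqrt{15} - 2.
General solution: a(n) = A·r₁^n + B·r₂^n.
From the initial conditions, A + B = 3 and r₁A + r₂B = 5.
Since r₁ - r₂ = √60: A = (5 - (3)r₂)/√60 = \frac{11 \sqrt{15}}{30} + \frac{3}{2}, and B = 3 - A = \frac{3}{2} - \frac{11 \sqrt{15}}{30}.
So a(n) = \left(\frac{11 \sqrt{15}}{30} + \frac{3}{2}\right)\left(-2 + \sqrt{15}\right)^n + \left(\frac{3}{2} - \frac{11 \sqrt{15}}{30}\right)\left(- \sqrt{15} - 2\right)^n.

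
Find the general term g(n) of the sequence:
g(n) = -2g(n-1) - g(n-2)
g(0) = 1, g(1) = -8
Characteristic equation: x² + 2x + 1 = 0, which is (x - (-1))².
Repeated root r = -1.
General solution: g(n) = (A + Bn)·(-1)^n.
From g(0) = 1: A = 1.
From g(1) = -8: (A + B)·(-1) = -8 ⇒ B = 7.
So g(n) = \left(7 n + 1\right) \cdot (-1)^n.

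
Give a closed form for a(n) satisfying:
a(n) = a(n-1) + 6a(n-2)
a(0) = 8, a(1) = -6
Characteristic equation: x² - x - 6 = 0, which factors as (x - (-2))(x - (3)) = 0.
Roots r₁ = -2, r₂ = 3 (distinct).
General solution: a(n) = A·(-2)^n + B·(3)^n.
From a(0) = 8: A + B = 8.
From a(1) = -6: -2A + 3B = -6.
Solving: A = 6, B = 2.
So a(n) = 6 \left(-2\right)^{n} + 2 \cdot 3^{n}.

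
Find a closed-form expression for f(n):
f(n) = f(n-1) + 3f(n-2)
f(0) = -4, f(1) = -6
Characteristic equation: x² - x - 3 = 0.
Discriminant Δ = (1)² + 4·(3) = 13.
Roots r₁,₂ = (1 ± √13)/2, so r₁ = \frac{1}{2} + \frac{\sqrt{13}}{2}, r₂ = \frac{1}{2} - \frac{\sqrt{13}}{2}.
General solution: f(n) = A·r₁^n + B·r₂^n.
From the initial conditions, A + B = -4 and r₁A + r₂B = -6.
Since r₁ - r₂ = √13: A = (-6 - (-4)r₂)/√13 = -2 - \frac{4 \sqrt{13}}{13}, and B = -4 - A = -2 + \frac{4 \sqrt{13}}{13}.
So f(n) = \left(-2 - \frac{4 \sqrt{13}}{13}\right)\left(\frac{1}{2} + \frac{\sqrt{13}}{2}\right)^n + \left(-2 + \frac{4 \sqrt{13}}{13}\right)\left(\frac{1}{2} - \frac{\sqrt{13}}{2}\right)^n.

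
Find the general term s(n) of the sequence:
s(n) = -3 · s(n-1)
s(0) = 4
Pure geometric recurrence with ratio -3.
By induction s(n) = s(0) · (-3)^n = 4 \left(-3\right)^{n}.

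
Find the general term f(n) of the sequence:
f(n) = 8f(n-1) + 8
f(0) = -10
First-order linear non-homogeneous.
Homogeneous solution: f_h(n) = A·(8)^n.
Try constant particular solution f_p = K: K = 8K + 8 ⇒ K = - \frac{8}{7}.
General: f(n) = A·(8)^n - \frac{8}{7}.
Apply f(0) = -10: A - \frac{8}{7} = -10 ⇒ A = - \frac{62}{7}.
So f(n) = - \frac{62 \cdot 8^{n}}{7} - \frac{8}{7}.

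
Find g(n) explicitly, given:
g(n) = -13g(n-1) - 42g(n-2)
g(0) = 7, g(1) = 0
Characteristic equation: x² + 13x + 42 = 0, which factors as (x - (-7))(x - (-6)) = 0.
Roots r₁ = -7, r₂ = -6 (distinct).
General solution: g(n) = A·(-7)^n + B·(-6)^n.
From g(0) = 7: A + B = 7.
From g(1) = 0: -7A - 6B = 0.
Solving: A = -42, B = 49.
So g(n) = 49 \left(-6\right)^{n} - 42 \left(-7\right)^{n}.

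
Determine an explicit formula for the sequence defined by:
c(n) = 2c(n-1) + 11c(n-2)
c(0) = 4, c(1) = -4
Characteristic equation: x² - 2x - 11 = 0.
Discriminant Δ = (2)² + 4·(11) = 48.
Roots r₁,₂ = (2 ± √48)/2, so r₁ = 1 + 2 \sqrt{3}, r₂ = 1 - 2 \sqrt{3}.
General solution: c(n) = A·r₁^n + B·r₂^n.
From the initial conditions, A + B = 4 and r₁A + r₂B = -4.
Since r₁ - r₂ = √48: A = (-4 - (4)r₂)/√48 = 2 - \frac{2 \sqrt{3}}{3}, and B = 4 - A = \frac{2 \sqrt{3}}{3} + 2.
So c(n) = \left(2 - \frac{2 \sqrt{3}}{3}\right)\left(1 + 2 \sqrt{3}\right)^n + \left(\frac{2 \sqrt{3}}{3} + 2\right)\left(1 - 2 \sqrt{3}\right)^n.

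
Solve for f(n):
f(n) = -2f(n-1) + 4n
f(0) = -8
First-order linear with linear forcing.
Homogeneous solution: f_h(n) = A·(-2)^n.
Try particular f_p(n) = pn + q. Substituting:
  pn + q = -2(p(n-1) + q) + 4n.
Matching the n-coefficient: p = -2p + 4 ⇒ p = \frac{4}{3}.
Matching constants: q = 2p - 2q ⇒ q = \frac{8}{9}.
General: f(n) = A·(-2)^n + \frac{4 n}{3} + \frac{8}{9}.
Apply f(0) = -8: A + \frac{8}{9} = -8 ⇒ A = - \frac{80}{9}.
So f(n) = - \frac{80 \left(-2\right)^{n}}{9} + \frac{4 n}{3} + \frac{8}{9}.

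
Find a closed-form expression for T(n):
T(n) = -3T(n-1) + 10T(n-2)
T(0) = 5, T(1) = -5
Characteristic equation: x² + 3x - 10 = 0, which factors as (x - (2))(x - (-5)) = 0.
Roots r₁ = 2, r₂ = -5 (distinct).
General solution: T(n) = A·(2)^n + B·(-5)^n.
From T(0) = 5: A + B = 5.
From T(1) = -5: 2A - 5B = -5.
Solving: A = \frac{20}{7}, B = \frac{15}{7}.
So T(n) = \frac{15 \left(-5\right)^{n}}{7} + \frac{20 \cdot 2^{n}}{7}.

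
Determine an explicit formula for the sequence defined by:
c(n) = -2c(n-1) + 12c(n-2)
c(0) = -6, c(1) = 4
Characteristic equation: x² + 2x - 12 = 0.
Discriminant Δ = (-2)² + 4·(12) = 52.
Roots r₁,₂ = (-2 ± √52)/2, so r₁ = -1 + \sqrt{13}, r₂ = - \sqrt{13} - 1.
General solution: c(n) = A·r₁^n + B·r₂^n.
From the initial conditions, A + B = -6 and r₁A + r₂B = 4.
Since r₁ - r₂ = √52: A = (4 - (-6)r₂)/√52 = -3 - \frac{\sqrt{13}}{13}, and B = -6 - A = -3 + \frac{\sqrt{13}}{13}.
So c(n) = \left(-3 - \frac{\sqrt{13}}{13}\right)\left(-1 + \sqrt{13}\right)^n + \left(-3 + \frac{\sqrt{13}}{13}\right)\left(- \sqrt{13} - 1\right)^n.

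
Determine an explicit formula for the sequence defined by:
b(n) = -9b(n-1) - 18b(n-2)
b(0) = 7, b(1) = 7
Characteristic equation: x² + 9x + 18 = 0, which factors as (x - (-3))(x - (-6)) = 0.
Roots r₁ = -3, r₂ = -6 (distinct).
General solution: b(n) = A·(-3)^n + B·(-6)^n.
From b(0) = 7: A + B = 7.
From b(1) = 7: -3A - 6B = 7.
Solving: A = \frac{49}{3}, B = - \frac{28}{3}.
So b(n) = \frac{49 \left(-3\right)^{n}}{3} - \frac{28 \left(-6\right)^{n}}{3}.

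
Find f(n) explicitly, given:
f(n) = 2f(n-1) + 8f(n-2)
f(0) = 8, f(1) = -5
Characteristic equation: x² - 2x - 8 = 0, which factors as (x - (4))(x - (-2)) = 0.
Roots r₁ = 4, r₂ = -2 (distinct).
General solution: f(n) = A·(4)^n + B·(-2)^n.
From f(0) = 8: A + B = 8.
From f(1) = -5: 4A - 2B = -5.
Solving: A = \frac{11}{6}, B = \frac{37}{6}.
So f(n) = \frac{37 \left(-2\right)^{n}}{6} + \frac{11 \cdot 4^{n}}{6}.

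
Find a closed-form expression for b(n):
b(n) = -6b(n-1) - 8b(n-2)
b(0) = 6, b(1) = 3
Characteristic equation: x² + 6x + 8 = 0, which factors as (x - (-4))(x - (-2)) = 0.
Roots r₁ = -4, r₂ = -2 (distinct).
General solution: b(n) = A·(-4)^n + B·(-2)^n.
From b(0) = 6: A + B = 6.
From b(1) = 3: -4A - 2B = 3.
Solving: A = - \frac{15}{2}, B = \frac{27}{2}.
So b(n) = \frac{27 \left(-2\right)^{n}}{2} - \frac{15 \left(-4\right)^{n}}{2}.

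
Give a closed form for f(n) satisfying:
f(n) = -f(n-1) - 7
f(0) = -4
First-order linear non-homogeneous.
Homogeneous solution: f_h(n) = A·(-1)^n.
Try constant particular solution f_p = K: K = -K - 7 ⇒ K = - \frac{7}{2}.
General: f(n) = A·(-1)^n - \frac{7}{2}.
Apply f(0) = -4: A - \frac{7}{2} = -4 ⇒ A = - \frac{1}{2}.
So f(n) = - \frac{\left(-1\right)^{n}}{2} - \frac{7}{2}.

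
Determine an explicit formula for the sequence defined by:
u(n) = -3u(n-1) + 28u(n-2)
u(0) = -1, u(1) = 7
Characteristic equation: x² + 3x - 28 = 0, which factors as (x - (-7))(x - (4)) = 0.
Roots r₁ = -7, r₂ = 4 (distinct).
General solution: u(n) = A·(-7)^n + B·(4)^n.
From u(0) = -1: A + B = -1.
From u(1) = 7: -7A + 4B = 7.
Solving: A = -1, B = 0.
So u(n) = - \left(-7\right)^{n}.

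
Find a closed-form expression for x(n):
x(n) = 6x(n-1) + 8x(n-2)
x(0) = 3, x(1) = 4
Characteristic equation: x² - 6x - 8 = 0.
Discriminant Δ = (6)² + 4·(8) = 68.
Roots r₁,₂ = (6 ± √68)/2, so r₁ = 3 + \sqrt{17}, r₂ = 3 - \sqrt{17}.
General solution: x(n) = A·r₁^n + B·r₂^n.
From the initial conditions, A + B = 3 and r₁A + r₂B = 4.
Since r₁ - r₂ = √68: A = (4 - (3)r₂)/√68 = \frac{3}{2} - \frac{5 \sqrt{17}}{34}, and B = 3 - A = \frac{5 \sqrt{17}}{34} + \frac{3}{2}.
So x(n) = \left(\frac{3}{2} - \frac{5 \sqrt{17}}{34}\right)\left(3 + \sqrt{17}\right)^n + \left(\frac{5 \sqrt{17}}{34} + \frac{3}{2}\right)\left(3 - \sqrt{17}\right)^n.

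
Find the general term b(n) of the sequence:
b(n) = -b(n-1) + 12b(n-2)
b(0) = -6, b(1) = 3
Characteristic equation: x² + x - 12 = 0, which factors as (x - (-4))(x - (3)) = 0.
Roots r₁ = -4, r₂ = 3 (distinct).
General solution: b(n) = A·(-4)^n + B·(3)^n.
From b(0) = -6: A + B = -6.
From b(1) = 3: -4A + 3B = 3.
Solving: A = -3, B = -3.
So b(n) = - 3 \left(-4\right)^{n} - 3 \cdot 3^{n}.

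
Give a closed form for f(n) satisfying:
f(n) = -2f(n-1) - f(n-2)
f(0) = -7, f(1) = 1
Characteristic equation: x² + 2x + 1 = 0, which is (x - (-1))².
Repeated root r = -1.
General solution: f(n) = (A + Bn)·(-1)^n.
From f(0) = -7: A = -7.
From f(1) = 1: (A + B)·(-1) = 1 ⇒ B = 6.
So f(n) = \left(6 n - 7\right) \cdot (-1)^n.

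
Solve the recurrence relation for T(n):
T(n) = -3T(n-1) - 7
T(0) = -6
First-order linear non-homogeneous.
Homogeneous solution: T_h(n) = A·(-3)^n.
Try constant particular solution T_p = K: K = -3K - 7 ⇒ K = - \frac{7}{4}.
General: T(n) = A·(-3)^n - \frac{7}{4}.
Apply T(0) = -6: A - \frac{7}{4} = -6 ⇒ A = - \frac{17}{4}.
So T(n) = - \frac{17 \left(-3\right)^{n}}{4} - \frac{7}{4}.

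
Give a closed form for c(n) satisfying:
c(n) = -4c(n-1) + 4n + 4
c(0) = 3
First-order linear with linear forcing.
Homogeneous solution: c_h(n) = A·(-4)^n.
Try particular c_p(n) = pn + q. Substituting:
  pn + q = -4(p(n-1) + q) + 4n + 4.
Matching the n-coefficient: p = -4p + 4 ⇒ p = \frac{4}{5}.
Matching constants: q = 4p - 4q + 4 ⇒ q = \frac{36}{25}.
General: c(n) = A·(-4)^n + \frac{4 n}{5} + \frac{36}{25}.
Apply c(0) = 3: A + \frac{36}{25} = 3 ⇒ A = \frac{39}{25}.
So c(n) = \frac{39 \left(-4\right)^{n}}{25} + \frac{4 n}{5} + \frac{36}{25}.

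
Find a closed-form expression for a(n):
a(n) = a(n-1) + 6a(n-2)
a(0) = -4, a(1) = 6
Characteristic equation: x² - x - 6 = 0, which factors as (x - (-2))(x - (3)) = 0.
Roots r₁ = -2, r₂ = 3 (distinct).
General solution: a(n) = A·(-2)^n + B·(3)^n.
From a(0) = -4: A + B = -4.
From a(1) = 6: -2A + 3B = 6.
Solving: A = - \frac{18}{5}, B = - \frac{2}{5}.
So a(n) = - \frac{18 \left(-2\right)^{n}}{5} - \frac{2 \cdot 3^{n}}{5}.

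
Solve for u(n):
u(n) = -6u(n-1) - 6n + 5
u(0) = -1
First-order linear with linear forcing.
Homogeneous solution: u_h(n) = A·(-6)^n.
Try particular u_p(n) = pn + q. Substituting:
  pn + q = -6(p(n-1) + q) - 6n + 5.
Matching the n-coefficient: p = -6p - 6 ⇒ p = - \frac{6}{7}.
Matching constants: q = 6p - 6q + 5 ⇒ q = - \frac{1}{49}.
General: u(n) = A·(-6)^n - \frac{6 n}{7} - \frac{1}{49}.
Apply u(0) = -1: A - \frac{1}{49} = -1 ⇒ A = - \frac{48}{49}.
So u(n) = - \frac{48 \left(-6\right)^{n}}{49} - \frac{6 n}{7} - \frac{1}{49}.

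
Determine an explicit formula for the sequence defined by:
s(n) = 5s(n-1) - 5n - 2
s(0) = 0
First-order linear with linear forcing.
Homogeneous solution: s_h(n) = A·(5)^n.
Try particular s_p(n) = pn + q. Substituting:
  pn + q = 5(p(n-1) + q) - 5n - 2.
Matching the n-coefficient: p = 5p - 5 ⇒ p = \frac{5}{4}.
Matching constants: q = -5p + 5q - 2 ⇒ q = \frac{33}{16}.
General: s(n) = A·(5)^n + \frac{5 n}{4} + \frac{33}{16}.
Apply s(0) = 0: A + \frac{33}{16} = 0 ⇒ A = - \frac{33}{16}.
So s(n) = - \frac{33 \cdot 5^{n}}{16} + \frac{5 n}{4} + \frac{33}{16}.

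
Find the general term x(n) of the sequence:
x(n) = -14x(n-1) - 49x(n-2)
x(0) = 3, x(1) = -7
Characteristic equation: x² + 14x + 49 = 0, which is (x - (-7))².
Repeated root r = -7.
General solution: x(n) = (A + Bn)·(-7)^n.
From x(0) = 3: A = 3.
From x(1) = -7: (A + B)·(-7) = -7 ⇒ B = -2.
So x(n) = \left(3 - 2 n\right) \cdot (-7)^n.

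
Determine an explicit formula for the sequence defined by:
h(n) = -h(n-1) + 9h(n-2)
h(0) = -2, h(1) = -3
Characteristic equation: x² + x - 9 = 0.
Discriminant Δ = (-1)² + 4·(9) = 37.
Roots r₁,₂ = (-1 ± √37)/2, so r₁ = - \frac{1}{2} + \frac{\sqrt{37}}{2}, r₂ = - \frac{\sqrt{37}}{2} - \frac{1}{2}.
General solution: h(n) = A·r₁^n + B·r₂^n.
From the initial conditions, A + B = -2 and r₁A + r₂B = -3.
Since r₁ - r₂ = √37: A = (-3 - (-2)r₂)/√37 = -1 - \frac{4 \sqrt{37}}{37}, and B = -2 - A = -1 + \frac{4 \sqrt{37}}{37}.
So h(n) = \left(-1 - \frac{4 \sqrt{37}}{37}\right)\left(- \frac{1}{2} + \frac{\sqrt{37}}{2}\right)^n + \left(-1 + \frac{4 \sqrt{37}}{37}\right)\left(- \frac{\sqrt{37}}{2} - \frac{1}{2}\right)^n.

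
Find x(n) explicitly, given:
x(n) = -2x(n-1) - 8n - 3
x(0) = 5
First-order linear with linear forcing.
Homogeneous solution: x_h(n) = A·(-2)^n.
Try particular x_p(n) = pn + q. Substituting:
  pn + q = -2(p(n-1) + q) - 8n - 3.
Matching the n-coefficient: p = -2p - 8 ⇒ p = - \frac{8}{3}.
Matching constants: q = 2p - 2q - 3 ⇒ q = - \frac{25}{9}.
General: x(n) = A·(-2)^n - \frac{8 n}{3} - \frac{25}{9}.
Apply x(0) = 5: A - \frac{25}{9} = 5 ⇒ A = \frac{70}{9}.
So x(n) = \frac{70 \left(-2\right)^{n}}{9} - \frac{8 n}{3} - \frac{25}{9}.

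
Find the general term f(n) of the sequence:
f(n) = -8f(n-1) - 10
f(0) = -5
First-order linear non-homogeneous.
Homogeneous solution: f_h(n) = A·(-8)^n.
Try constant particular solution f_p = K: K = -8K - 10 ⇒ K = - \frac{10}{9}.
General: f(n) = A·(-8)^n - \frac{10}{9}.
Apply f(0) = -5: A - \frac{10}{9} = -5 ⇒ A = - \frac{35}{9}.
So f(n) = - \frac{35 \left(-8\right)^{n}}{9} - \frac{10}{9}.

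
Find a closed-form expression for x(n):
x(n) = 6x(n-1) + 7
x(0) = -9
First-order linear non-homogeneous.
Homogeneous solution: x_h(n) = A·(6)^n.
Try constant particular solution x_p = K: K = 6K + 7 ⇒ K = - \frac{7}{5}.
General: x(n) = A·(6)^n - \frac{7}{5}.
Apply x(0) = -9: A - \frac{7}{5} = -9 ⇒ A = - \frac{38}{5}.
So x(n) = - \frac{38 \cdot 6^{n}}{5} - \frac{7}{5}.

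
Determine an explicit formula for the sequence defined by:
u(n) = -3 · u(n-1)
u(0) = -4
Pure geometric recurrence with ratio -3.
By induction u(n) = u(0) · (-3)^n = - 4 \left(-3\right)^{n}.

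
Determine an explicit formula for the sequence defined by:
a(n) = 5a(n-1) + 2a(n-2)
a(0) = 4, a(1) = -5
Characteristic equation: x² - 5x - 2 = 0.
Discriminant Δ = (5)² + 4·(2) = 33.
Roots r₁,₂ = (5 ± √33)/2, so r₁ = \frac{5}{2} + \frac{\sqrt{33}}{2}, r₂ = \frac{5}{2} - \frac{\sqrt{33}}{2}.
General solution: a(n) = A·r₁^n + B·r₂^n.
From the initial conditions, A + B = 4 and r₁A + r₂B = -5.
Since r₁ - r₂ = √33: A = (-5 - (4)r₂)/√33 = 2 - \frac{5 \sqrt{33}}{11}, and B = 4 - A = 2 + \frac{5 \sqrt{33}}{11}.
So a(n) = \left(2 - \frac{5 \sqrt{33}}{11}\right)\left(\frac{5}{2} + \frac{\sqrt{33}}{2}\right)^n + \left(2 + \frac{5 \sqrt{33}}{11}\right)\left(\frac{5}{2} - \frac{\sqrt{33}}{2}\right)^n.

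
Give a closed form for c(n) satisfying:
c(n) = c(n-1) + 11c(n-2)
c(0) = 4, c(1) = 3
Characteristic equation: x² - x - 11 = 0.
Discriminant Δ = (1)² + 4·(11) = 45.
Roots r₁,₂ = (1 ± √45)/2, so r₁ = \frac{1}{2} + \frac{3 \sqrt{5}}{2}, r₂ = \frac{1}{2} - \frac{3 \sqrt{5}}{2}.
General solution: c(n) = A·r₁^n + B·r₂^n.
From the initial conditions, A + B = 4 and r₁A + r₂B = 3.
Since r₁ - r₂ = √45: A = (3 - (4)r₂)/√45 = \frac{\sqrt{5}}{15} + 2, and B = 4 - A = 2 - \frac{\sqrt{5}}{15}.
So c(n) = \left(\frac{\sqrt{5}}{15} + 2\right)\left(\frac{1}{2} + \frac{3 \sqrt{5}}{2}\right)^n + \left(2 - \frac{\sqrt{5}}{15}\right)\left(\frac{1}{2} - \frac{3 \sqrt{5}}{2}\right)^n.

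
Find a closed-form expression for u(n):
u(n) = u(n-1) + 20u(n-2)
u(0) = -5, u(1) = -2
Characteristic equation: x² - x - 20 = 0, which factors as (x - (-4))(x - (5)) = 0.
Roots r₁ = -4, r₂ = 5 (distinct).
General solution: u(n) = A·(-4)^n + B·(5)^n.
From u(0) = -5: A + B = -5.
From u(1) = -2: -4A + 5B = -2.
Solving: A = - \frac{23}{9}, B = - \frac{22}{9}.
So u(n) = - \frac{23 \left(-4\right)^{n}}{9} - \frac{22 \cdot 5^{n}}{9}.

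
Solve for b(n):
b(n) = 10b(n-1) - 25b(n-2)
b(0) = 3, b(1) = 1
Characteristic equation: x² - 10x + 25 = 0, which is (x - (5))².
Repeated root r = 5.
General solution: b(n) = (A + Bn)·(5)^n.
From b(0) = 3: A = 3.
From b(1) = 1: (A + B)·(5) = 1 ⇒ B = - \frac{14}{5}.
So b(n) = \left(3 - \frac{14 n}{5}\right) \cdot (5)^n.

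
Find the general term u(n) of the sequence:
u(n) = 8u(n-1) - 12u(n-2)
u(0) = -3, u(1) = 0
Characteristic equation: x² - 8x + 12 = 0, which factors as (x - (2))(x - (6)) = 0.
Roots r₁ = 2, r₂ = 6 (distinct).
General solution: u(n) = A·(2)^n + B·(6)^n.
From u(0) = -3: A + B = -3.
From u(1) = 0: 2A + 6B = 0.
Solving: A = - \frac{9}{2}, B = \frac{3}{2}.
So u(n) = - \frac{9 \cdot 2^{n}}{2} + \frac{3 \cdot 6^{n}}{2}.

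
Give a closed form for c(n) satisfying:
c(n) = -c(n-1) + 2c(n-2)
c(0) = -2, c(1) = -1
Characteristic equation: x² + x - 2 = 0, which factors as (x - (-2))(x - (1)) = 0.
Roots r₁ = -2, r₂ = 1 (distinct).
General solution: c(n) = A·(-2)^n + B·(1)^n.
From c(0) = -2: A + B = -2.
From c(1) = -1: -2A + B = -1.
Solving: A = - \frac{1}{3}, B = - \frac{5}{3}.
So c(n) = - \frac{\left(-2\right)^{n}}{3} - \frac{5}{3}.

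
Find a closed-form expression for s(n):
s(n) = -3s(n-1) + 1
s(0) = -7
First-order linear non-homogeneous.
Homogeneous solution: s_h(n) = A·(-3)^n.
Try constant particular solution s_p = K: K = -3K + 1 ⇒ K = \frac{1}{4}.
General: s(n) = A·(-3)^n + \frac{1}{4}.
Apply s(0) = -7: A + \frac{1}{4} = -7 ⇒ A = - \frac{29}{4}.
So s(n) = \frac{1}{4} - \frac{29 \left(-3\right)^{n}}{4}.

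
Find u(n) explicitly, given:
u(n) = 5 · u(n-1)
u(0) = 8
Pure geometric recurrence with ratio 5.
By induction u(n) = u(0) · (5)^n = 8 \cdot 5^{n}.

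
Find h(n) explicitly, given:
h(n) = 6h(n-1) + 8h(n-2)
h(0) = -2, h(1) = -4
Characteristic equation: x² - 6x - 8 = 0.
Discriminant Δ = (6)² + 4·(8) = 68.
Roots r₁,₂ = (6 ± √68)/2, so r₁ = 3 + \sqrt{17}, r₂ = 3 - \sqrt{17}.
General solution: h(n) = A·r₁^n + B·r₂^n.
From the initial conditions, A + B = -2 and r₁A + r₂B = -4.
Since r₁ - r₂ = √68: A = (-4 - (-2)r₂)/√68 = -1 + \frac{\sqrt{17}}{17}, and B = -2 - A = -1 - \frac{\sqrt{17}}{17}.
So h(n) = \left(-1 + \frac{\sqrt{17}}{17}\right)\left(3 + \sqrt{17}\right)^n + \left(-1 - \frac{\sqrt{17}}{17}\right)\left(3 - \sqrt{17}\right)^n.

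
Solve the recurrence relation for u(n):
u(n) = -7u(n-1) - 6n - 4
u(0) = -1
First-order linear with linear forcing.
Homogeneous solution: u_h(n) = A·(-7)^n.
Try particular u_p(n) = pn + q. Substituting:
  pn + q = -7(p(n-1) + q) - 6n - 4.
Matching the n-coefficient: p = -7p - 6 ⇒ p = - \frac{3}{4}.
Matching constants: q = 7p - 7q - 4 ⇒ q = - \frac{37}{32}.
General: u(n) = A·(-7)^n - \frac{3 n}{4} - \frac{37}{32}.
Apply u(0) = -1: A - \frac{37}{32} = -1 ⇒ A = \frac{5}{32}.
So u(n) = \frac{5 \left(-7\right)^{n}}{32} - \frac{3 n}{4} - \frac{37}{32}.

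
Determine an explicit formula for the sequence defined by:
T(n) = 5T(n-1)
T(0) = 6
This is a homogeneous first-order recurrence with ratio 5.
By induction T(n) = T(0) · (5)^n = 6 \cdot 5^{n}.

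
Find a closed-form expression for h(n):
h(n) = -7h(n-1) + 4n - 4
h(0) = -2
First-order linear with linear forcing.
Homogeneous solution: h_h(n) = A·(-7)^n.
Try particular h_p(n) = pn + q. Substituting:
  pn + q = -7(p(n-1) + q) + 4n - 4.
Matching the n-coefficient: p = -7p + 4 ⇒ p = \frac{1}{2}.
Matching constants: q = 7p - 7q - 4 ⇒ q = - \frac{1}{16}.
General: h(n) = A·(-7)^n + \frac{n}{2} - \frac{1}{16}.
Apply h(0) = -2: A - \frac{1}{16} = -2 ⇒ A = - \frac{31}{16}.
So h(n) = - \frac{31 \left(-7\right)^{n}}{16} + \frac{n}{2} - \frac{1}{16}.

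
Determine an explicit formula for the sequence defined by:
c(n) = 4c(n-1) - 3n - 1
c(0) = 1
First-order linear with linear forcing.
Homogeneous solution: c_h(n) = A·(4)^n.
Try particular c_p(n) = pn + q. Substituting:
  pn + q = 4(p(n-1) + q) - 3n - 1.
Matching the n-coefficient: p = 4p - 3 ⇒ p = 1.
Matching constants: q = -4p + 4q - 1 ⇒ q = \frac{5}{3}.
General: c(n) = A·(4)^n + n + \frac{5}{3}.
Apply c(0) = 1: A + \frac{5}{3} = 1 ⇒ A = - \frac{2}{3}.
So c(n) = - \frac{2 \cdot 4^{n}}{3} + n + \frac{5}{3}.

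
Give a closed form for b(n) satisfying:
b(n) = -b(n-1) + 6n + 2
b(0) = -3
First-order linear with linear forcing.
Homogeneous solution: b_h(n) = A·(-1)^n.
Try particular b_p(n) = pn + q. Substituting:
  pn + q = -(p(n-1) + q) + 6n + 2.
Matching the n-coefficient: p = -p + 6 ⇒ p = 3.
Matching constants: q = p - q + 2 ⇒ q = \frac{5}{2}.
General: b(n) = A·(-1)^n + 3 n + \frac{5}{2}.
Apply b(0) = -3: A + \frac{5}{2} = -3 ⇒ A = - \frac{11}{2}.
So b(n) = - \frac{11 \left(-1\right)^{n}}{2} + 3 n + \frac{5}{2}.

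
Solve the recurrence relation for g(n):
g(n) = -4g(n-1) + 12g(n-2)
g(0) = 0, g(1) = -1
Characteristic equation: x² + 4x - 12 = 0, which factors as (x - (-6))(x - (2)) = 0.
Roots r₁ = -6, r₂ = 2 (distinct).
General solution: g(n) = A·(-6)^n + B·(2)^n.
From g(0) = 0: A + B = 0.
From g(1) = -1: -6A + 2B = -1.
Solving: A = \frac{1}{8}, B = - \frac{1}{8}.
So g(n) = \frac{\left(-6\right)^{n}}{8} - \frac{2^{n}}{8}.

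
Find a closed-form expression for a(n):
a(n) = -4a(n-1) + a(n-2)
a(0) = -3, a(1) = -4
Characteristic equation: x² + 4x - 1 = 0.
Discriminant Δ = (-4)² + 4·(1) = 20.
Roots r₁,₂ = (-4 ± √20)/2, so r₁ = -2 + \sqrt{5}, r₂ = - \sqrt{5} - 2.
General solution: a(n) = A·r₁^n + B·r₂^n.
From the initial conditions, A + B = -3 and r₁A + r₂B = -4.
Since r₁ - r₂ = √20: A = (-4 - (-3)r₂)/√20 = - \sqrt{5} - \frac{3}{2}, and B = -3 - A = - \frac{3}{2} + \sqrt{5}.
So a(n) = \left(- \sqrt{5} - \frac{3}{2}\right)\left(-2 + \sqrt{5}\right)^n + \left(- \frac{3}{2} + \sqrt{5}\right)\left(- \sqrt{5} - 2\right)^n.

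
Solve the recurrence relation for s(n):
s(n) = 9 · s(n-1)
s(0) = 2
Pure geometric recurrence with ratio 9.
By induction s(n) = s(0) · (9)^n = 2 \cdot 9^{n}.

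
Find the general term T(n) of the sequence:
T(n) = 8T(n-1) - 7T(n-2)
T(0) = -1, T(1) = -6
Characteristic equation: x² - 8x + 7 = 0, which factors as (x - (1))(x - (7)) = 0.
Roots r₁ = 1, r₂ = 7 (distinct).
General solution: T(n) = A·(1)^n + B·(7)^n.
From T(0) = -1: A + B = -1.
From T(1) = -6: A + 7B = -6.
Solving: A = - \frac{1}{6}, B = - \frac{5}{6}.
So T(n) = - \frac{5 \cdot 7^{n}}{6} - \frac{1}{6}.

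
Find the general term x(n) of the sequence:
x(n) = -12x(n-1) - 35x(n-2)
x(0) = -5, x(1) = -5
Characteristic equation: x² + 12x + 35 = 0, which factors as (x - (-5))(x - (-7)) = 0.
Roots r₁ = -5, r₂ = -7 (distinct).
General solution: x(n) = A·(-5)^n + B·(-7)^n.
From x(0) = -5: A + B = -5.
From x(1) = -5: -5A - 7B = -5.
Solving: A = -20, B = 15.
So x(n) = - 20 \left(-5\right)^{n} + 15 \left(-7\right)^{n}.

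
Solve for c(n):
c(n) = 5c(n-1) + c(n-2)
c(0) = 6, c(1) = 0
Characteristic equation: x² - 5x - 1 = 0.
Discriminant Δ = (5)² + 4·(1) = 29.
Roots r₁,₂ = (5 ± √29)/2, so r₁ = \frac{5}{2} + \frac{\sqrt{29}}{2}, r₂ = \frac{5}{2} - \frac{\sqrt{29}}{2}.
General solution: c(n) = A·r₁^n + B·r₂^n.
From the initial conditions, A + B = 6 and r₁A + r₂B = 0.
Since r₁ - r₂ = √29: A = (0 - (6)r₂)/√29 = 3 - \frac{15 \sqrt{29}}{29}, and B = 6 - A = \frac{15 \sqrt{29}}{29} + 3.
So c(n) = \left(3 - \frac{15 \sqrt{29}}{29}\right)\left(\frac{5}{2} + \frac{\sqrt{29}}{2}\right)^n + \left(\frac{15 \sqrt{29}}{29} + 3\right)\left(\frac{5}{2} - \frac{\sqrt{29}}{2}\right)^n.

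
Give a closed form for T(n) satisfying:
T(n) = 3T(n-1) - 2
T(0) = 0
First-order linear non-homogeneous.
Homogeneous solution: T_h(n) = A·(3)^n.
Try constant particular solution T_p = K: K = 3K - 2 ⇒ K = 1.
General: T(n) = A·(3)^n + 1.
Apply T(0) = 0: A + 1 = 0 ⇒ A = -1.
So T(n) = 1 - 3^{n}.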